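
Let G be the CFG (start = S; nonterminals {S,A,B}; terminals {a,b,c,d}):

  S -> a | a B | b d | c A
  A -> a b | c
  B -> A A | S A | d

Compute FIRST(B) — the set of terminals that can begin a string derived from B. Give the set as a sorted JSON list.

Compute FIRST by fixpoint:
pass 1:
  A via A→a b: +{a}
  A via A→c: +{c}
  B via B→A A: +{a,c}
  B via B→d: +{d}
  S via S→a: +{a}
  S via S→b d: +{b}
  S via S→c A: +{c}
  FIRST(S)={a,b,c}  FIRST(A)={a,c}  FIRST(B)={a,c,d}
pass 2:
  B via B→S A: +{b}
  FIRST(S)={a,b,c}  FIRST(A)={a,c}  FIRST(B)={a,b,c,d}
pass 3: done
  FIRST(S)={a,b,c}  FIRST(A)={a,c}  FIRST(B)={a,b,c,d}

FIRST(B) = ["a", "b", "c", "d"]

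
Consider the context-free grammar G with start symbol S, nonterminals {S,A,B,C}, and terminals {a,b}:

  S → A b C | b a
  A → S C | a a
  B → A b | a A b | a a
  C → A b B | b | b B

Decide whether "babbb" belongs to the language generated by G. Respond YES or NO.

Convert to CNF:
  S -> A X4 | T1 T0
  A -> S C | T0 T0
  B -> A T1 | T0 T0 | T0 X2
  C -> A X3 | T1 B | b
  T0 -> a
  T1 -> b
  X2 -> A T1
  X3 -> T1 B
  X4 -> T1 C

CYK fill:
  T[0,0] 'b' = {C,T1}  orig:{C}
  T[1,1] 'a' = {T0}  orig:{}
  T[2,2] 'b' = {C,T1}  orig:{C}
  T[3,3] 'b' = {C,T1}  orig:{C}
  T[4,4] 'b' = {C,T1}  orig:{C}
  T[0,1] 'ba' = {S}
  T[1,2] 'ab' = ∅
  T[2,3] 'bb' = {X4}  orig:{}
  T[3,4] 'bb' = {X4}  orig:{}
  T[0,2] 'bab' = {A}
  T[1,3] 'abb' = ∅
  T[2,4] 'bbb' = ∅
  T[0,3] 'babb' = {B,X2}  orig:{B}
  T[1,4] 'abbb' = ∅
  T[0,4] 'babbb' = {S}

S ∈ T[0,4] ⇒ YES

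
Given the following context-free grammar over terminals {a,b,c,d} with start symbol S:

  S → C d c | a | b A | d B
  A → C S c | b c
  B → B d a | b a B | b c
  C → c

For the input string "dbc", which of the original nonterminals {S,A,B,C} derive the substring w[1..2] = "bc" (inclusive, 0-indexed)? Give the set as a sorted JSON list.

Convert to CNF:
  S -> C X7 | T1 A | T2 B | a
  A -> C X4 | T1 T0
  B -> B X5 | T1 T0 | T1 X6
  C -> c
  T0 -> c
  T1 -> b
  T2 -> d
  T3 -> a
  X4 -> S T0
  X5 -> T2 T3
  X6 -> T3 B
  X7 -> T2 T0

CYK fill — only the sub-triangle for w[1..2]:
  cell(1,1) b: {T1}  orig:{}
  cell(2,2) c: {C,T0}  orig:{C}
  cell(1,2) bc: {A,B}

Original NTs in T[1,2] deriving "bc": ["A", "B"]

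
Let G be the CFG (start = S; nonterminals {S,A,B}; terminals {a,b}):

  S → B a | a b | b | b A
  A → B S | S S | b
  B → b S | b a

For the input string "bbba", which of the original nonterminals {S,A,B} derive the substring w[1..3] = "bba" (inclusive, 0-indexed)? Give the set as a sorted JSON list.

Convert to CNF:
  S -> B T1 | T0 A | T1 T0 | b
  A -> B S | S S | b
  B -> T0 S | T0 T1
  T0 -> b
  T1 -> a

CYK fill, restricted to cells inside w[1..3]:
  [1..1]={A,S,T0}  "b"  orig:{A,S}
  [2..2]={A,S,T0}  "b"  orig:{A,S}
  [3..3]={T1}  "a"  orig:{}
  [1..2]={A,B,S}  "bb"
  [2..3]={B}  "ba"
  [1..3]={S}  "bba"

Original NTs in T[1,3] deriving "bba": ["S"]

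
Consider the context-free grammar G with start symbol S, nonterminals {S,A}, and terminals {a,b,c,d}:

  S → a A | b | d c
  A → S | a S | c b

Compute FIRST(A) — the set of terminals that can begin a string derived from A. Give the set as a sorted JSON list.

FIRST iteration:
iter 1:
  A via A→a S: +{a}
  A via A→c b: +{c}
  S via S→a A: +{a}
  S via S→b: +{b}
  S via S→d c: +{d}
  FIRST(S)={a,b,d}  FIRST(A)={a,c}
iter 2:
  A via A→S: +{b,d}
  FIRST(S)={a,b,d}  FIRST(A)={a,b,c,d}
iter 3: — fixpoint
  FIRST(S)={a,b,d}  FIRST(A)={a,b,c,d}

FIRST(A) = ["a", "b", "c", "d"]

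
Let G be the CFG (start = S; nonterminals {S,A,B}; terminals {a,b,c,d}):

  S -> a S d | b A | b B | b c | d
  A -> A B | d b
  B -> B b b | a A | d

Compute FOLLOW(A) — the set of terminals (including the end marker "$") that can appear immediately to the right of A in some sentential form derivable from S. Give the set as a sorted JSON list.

FIRST sets, iterate to fixpoint:
iter 1:
  A via A→d b: +{d}
  B via B→a A: +{a}
  B via B→d: +{d}
  S via S→a S d: +{a}
  S via S→b A: +{b}
  S via S→d: +{d}
  FIRST[S]={a,b,d}  FIRST[A]={d}  FIRST[B]={a,d}
iter 2: done
  FIRST[S]={a,b,d}  FIRST[A]={d}  FIRST[B]={a,d}

Compute FOLLOW by fixpoint:
seed FOLLOW(S) with $
pass 1:
  A→A B: FOLLOW(A) ⊇ FIRST(B) = {a,d}; new: +{a,d}
  A→A B: FOLLOW(B) ⊇ FOLLOW(A) ⊇ {a,d}; new: +{a,d}
  B→B b b: FOLLOW(B) ⊇ FIRST(b) = {b}; new: +{b}
  B→a A: FOLLOW(A) ⊇ FOLLOW(B) ⊇ {a,b,d}; new: +{b}
  S→a S d: FOLLOW(S) ⊇ FIRST(d) = {d}; new: +{d}
  S→b A: FOLLOW(A) ⊇ FOLLOW(S) ⊇ {$,d}; new: +{$}
  S→b B: FOLLOW(B) ⊇ FOLLOW(S) ⊇ {$,d}; new: +{$}
  S: {$,d}  A: {$,a,b,d}  B: {$,a,b,d}
pass 2: (no change)
  S: {$,d}  A: {$,a,b,d}  B: {$,a,b,d}

FOLLOW(A) = ["$", "a", "b", "d"]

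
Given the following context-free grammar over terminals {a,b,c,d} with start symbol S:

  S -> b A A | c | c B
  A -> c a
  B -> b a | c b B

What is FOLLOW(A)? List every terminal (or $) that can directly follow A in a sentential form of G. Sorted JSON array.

FIRST iteration:
round 1:
  A via A→c a: +{c}
  B via B→b a: +{b}
  B via B→c b B: +{c}
  S via S→b A A: +{b}
  S via S→c: +{c}
  FIRST[S]={b,c}  FIRST[A]={c}  FIRST[B]={b,c}
round 2: (no change)
  FIRST[S]={b,c}  FIRST[A]={c}  FIRST[B]={b,c}

FOLLOW iteration:
seed FOLLOW(S) with $
round 1:
  S→b A A: FOLLOW(A) ⊇ FIRST(A) = {c}; new: +{c}
  S→b A A: FOLLOW(A) ⊇ FOLLOW(S) ⊇ {$}; new: +{$}
  S→c B: FOLLOW(B) ⊇ FOLLOW(S) ⊇ {$}; new: +{$}
  FOLLOW(S)={$}  FOLLOW(A)={$,c}  FOLLOW(B)={$}
round 2: — fixpoint
  FOLLOW(S)={$}  FOLLOW(A)={$,c}  FOLLOW(B)={$}

FOLLOW(A) = ["$", "c"]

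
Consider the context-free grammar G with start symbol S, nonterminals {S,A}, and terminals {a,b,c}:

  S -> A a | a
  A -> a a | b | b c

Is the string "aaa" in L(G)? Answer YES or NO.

Convert to CNF:
  S -> A T0 | a
  A -> T0 T0 | T1 T2 | b
  T0 -> a
  T1 -> b
  T2 -> c

Fill CYK table bottom-up:
  cell(0,0) a: {S,T0}  orig:{S}
  cell(1,1) a: {S,T0}  orig:{S}
  cell(2,2) a: {S,T0}  orig:{S}
  cell(0,1) aa: {A}
  cell(1,2) aa: {A}
  cell(0,2) aaa: {S}

S ∈ T[0,2] ⇒ YES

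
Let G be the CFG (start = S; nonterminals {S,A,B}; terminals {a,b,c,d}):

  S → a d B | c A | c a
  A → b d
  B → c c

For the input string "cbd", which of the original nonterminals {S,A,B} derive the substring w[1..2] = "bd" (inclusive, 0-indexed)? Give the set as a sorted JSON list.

CNF form of G:
  S -> T2 A | T2 T3 | T3 X4
  A -> T0 T1
  B -> T2 T2
  T0 -> b
  T1 -> d
  T2 -> c
  T3 -> a
  X4 -> T1 B

Fill CYK table bottom-up — only the sub-triangle for w[1..2]:
  cell(1,1) b: {T0}  orig:{}
  cell(2,2) d: {T1}  orig:{}
  cell(1,2) bd: {A}

Original NTs in T[1,2] deriving "bd": ["A"]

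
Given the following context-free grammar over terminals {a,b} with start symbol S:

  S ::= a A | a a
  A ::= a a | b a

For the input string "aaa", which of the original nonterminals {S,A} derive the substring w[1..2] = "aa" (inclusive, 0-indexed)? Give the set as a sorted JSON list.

CNF form of G:
  S -> T0 A | T0 T0
  A -> T0 T0 | T1 T0
  T0 -> a
  T1 -> b

Fill CYK table bottom-up (cells [i..j] with 1 ≤ i ≤ j ≤ 2 only):
  cell(1,1) a: {T0}  orig:{}
  cell(2,2) a: {T0}  orig:{}
  cell(1,2) aa: {A,S}

Original NTs in T[1,2] deriving "aa": ["A", "S"]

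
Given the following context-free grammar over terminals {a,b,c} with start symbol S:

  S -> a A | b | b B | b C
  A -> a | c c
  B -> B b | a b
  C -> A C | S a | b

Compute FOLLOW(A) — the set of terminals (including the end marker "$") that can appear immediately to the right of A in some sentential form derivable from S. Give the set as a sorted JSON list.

FIRST sets, iterate to fixpoint:
iter 1:
  A via A→a: +{a}
  A via A→c c: +{c}
  B via B→a b: +{a}
  C via C→A C: +{a,c}
  C via C→b: +{b}
  S via S→a A: +{a}
  S via S→b: +{b}
  S: {a,b}  A: {a,c}  B: {a}  C: {a,b,c}
iter 2: (no change)
  S: {a,b}  A: {a,c}  B: {a}  C: {a,b,c}

FOLLOW iteration:
seed FOLLOW(S) with $
round 1:
  B→B b: FOLLOW(B) ⊇ FIRST(b) = {b}; new: +{b}
  C→A C: FOLLOW(A) ⊇ FIRST(C) = {a,b,c}; new: +{a,b,c}
  C→S a: FOLLOW(S) ⊇ FIRST(a) = {a}; new: +{a}
  S→a A: FOLLOW(A) ⊇ FOLLOW(S) ⊇ {$,a}; new: +{$}
  S→b B: FOLLOW(B) ⊇ FOLLOW(S) ⊇ {$,a}; new: +{$,a}
  S→b C: FOLLOW(C) ⊇ FOLLOW(S) ⊇ {$,a}; new: +{$,a}
  FOLLOW(S)={$,a}  FOLLOW(A)={$,a,b,c}  FOLLOW(B)={$,a,b}  FOLLOW(C)={$,a}
round 2: (no change)
  FOLLOW(S)={$,a}  FOLLOW(A)={$,a,b,c}  FOLLOW(B)={$,a,b}  FOLLOW(C)={$,a}

FOLLOW(A) = ["$", "a", "b", "c"]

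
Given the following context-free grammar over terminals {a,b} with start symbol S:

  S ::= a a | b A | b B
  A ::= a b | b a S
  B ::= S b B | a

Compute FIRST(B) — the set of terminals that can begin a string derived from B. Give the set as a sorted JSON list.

Compute FIRST by fixpoint:
iter 1:
  A via A→a b: +{a}
  A via A→b a S: +{b}
  B via B→a: +{a}
  S via S→a a: +{a}
  S via S→b A: +{b}
  FIRST(S)={a,b}  FIRST(A)={a,b}  FIRST(B)={a}
iter 2:
  B via B→S b B: +{b}
  FIRST(S)={a,b}  FIRST(A)={a,b}  FIRST(B)={a,b}
iter 3: done
  FIRST(S)={a,b}  FIRST(A)={a,b}  FIRST(B)={a,b}

FIRST(B) = ["a", "b"]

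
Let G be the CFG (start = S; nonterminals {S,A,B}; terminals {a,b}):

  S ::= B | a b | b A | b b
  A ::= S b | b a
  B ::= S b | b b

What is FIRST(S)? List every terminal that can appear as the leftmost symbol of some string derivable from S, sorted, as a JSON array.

FIRST sets, iterate to fixpoint:
[1]
  A via A→b a: +{b}
  B via B→b b: +{b}
  S via S→B: +{b}
  S via S→a b: +{a}
  FIRST[S]={a,b}  FIRST[A]={b}  FIRST[B]={b}
[2]
  A via A→S b: +{a}
  B via B→S b: +{a}
  FIRST[S]={a,b}  FIRST[A]={a,b}  FIRST[B]={a,b}
[3] (no change)
  FIRST[S]={a,b}  FIRST[A]={a,b}  FIRST[B]={a,b}

FIRST(S) = ["a", "b"]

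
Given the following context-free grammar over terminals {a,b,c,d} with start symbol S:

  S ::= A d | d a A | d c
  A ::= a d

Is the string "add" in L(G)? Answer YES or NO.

Convert to CNF:
  S -> A T1 | T1 T2 | T1 X3
  A -> T0 T1
  T0 -> a
  T1 -> d
  T2 -> c
  X3 -> T0 A

CYK table (by increasing span):
  [0..0]={T0}  "a"  orig:{}
  [1..1]={T1}  "d"  orig:{}
  [2..2]={T1}  "d"  orig:{}
  [0..1]={A}  "ad"
  [1..2]=∅  "dd"
  [0..2]={S}  "add"

S ∈ T[0,2] ⇒ YES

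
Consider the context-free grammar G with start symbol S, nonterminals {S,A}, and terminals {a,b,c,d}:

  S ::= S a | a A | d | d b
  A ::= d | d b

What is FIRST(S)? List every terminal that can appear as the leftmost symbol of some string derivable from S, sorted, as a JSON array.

FIRST iteration:
round 1:
  A via A→d: +{d}
  S via S→a A: +{a}
  S via S→d: +{d}
  S: {a,d}  A: {d}
round 2: (stable)
  S: {a,d}  A: {d}

FIRST(S) = ["a", "d"]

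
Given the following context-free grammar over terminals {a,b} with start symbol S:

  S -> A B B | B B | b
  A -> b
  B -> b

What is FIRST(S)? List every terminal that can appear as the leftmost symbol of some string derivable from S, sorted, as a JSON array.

FIRST iteration:
round 1:
  A via A→b: +{b}
  B via B→b: +{b}
  S via S→A B B: +{b}
  S: {b}  A: {b}  B: {b}
round 2: (no change)
  S: {b}  A: {b}  B: {b}

FIRST(S) = ["b"]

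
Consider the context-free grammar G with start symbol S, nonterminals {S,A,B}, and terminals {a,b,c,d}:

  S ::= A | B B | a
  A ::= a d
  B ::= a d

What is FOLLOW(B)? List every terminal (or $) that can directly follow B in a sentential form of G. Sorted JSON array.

FIRST iteration:
pass 1:
  A via A→a d: +{a}
  B via B→a d: +{a}
  S via S→A: +{a}
  FIRST(S)={a}  FIRST(A)={a}  FIRST(B)={a}
pass 2: (no change)
  FIRST(S)={a}  FIRST(A)={a}  FIRST(B)={a}

FOLLOW sets:
seed FOLLOW(S) with $
round 1:
  S→A: FOLLOW(A) ⊇ FOLLOW(S) ⊇ {$}; new: +{$}
  S→B B: FOLLOW(B) ⊇ FIRST(B) = {a}; new: +{a}
  S→B B: FOLLOW(B) ⊇ FOLLOW(S) ⊇ {$}; new: +{$}
  S: {$}  A: {$}  B: {$,a}
round 2: (no change)
  S: {$}  A: {$}  B: {$,a}

FOLLOW(B) = ["$", "a"]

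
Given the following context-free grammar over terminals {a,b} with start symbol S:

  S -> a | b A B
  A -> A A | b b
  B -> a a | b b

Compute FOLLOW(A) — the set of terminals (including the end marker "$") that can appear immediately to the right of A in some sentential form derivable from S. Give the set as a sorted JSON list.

Compute FIRST by fixpoint:
pass 1:
  A via A→b b: +{b}
  B via B→a a: +{a}
  B via B→b b: +{b}
  S via S→a: +{a}
  S via S→b A B: +{b}
  FIRST(S)={a,b}  FIRST(A)={b}  FIRST(B)={a,b}
pass 2: done
  FIRST(S)={a,b}  FIRST(A)={b}  FIRST(B)={a,b}

FOLLOW iteration:
initialize: $ ∈ FOLLOW(S)
iter 1:
  A→A A: FOLLOW(A) ⊇ FIRST(A) = {b}; new: +{b}
  S→b A B: FOLLOW(A) ⊇ FIRST(B) = {a,b}; new: +{a}
  S→b A B: FOLLOW(B) ⊇ FOLLOW(S) ⊇ {$}; new: +{$}
  FOLLOW[S]={$}  FOLLOW[A]={a,b}  FOLLOW[B]={$}
iter 2: — fixpoint
  FOLLOW[S]={$}  FOLLOW[A]={a,b}  FOLLOW[B]={$}

FOLLOW(A) = ["a", "b"]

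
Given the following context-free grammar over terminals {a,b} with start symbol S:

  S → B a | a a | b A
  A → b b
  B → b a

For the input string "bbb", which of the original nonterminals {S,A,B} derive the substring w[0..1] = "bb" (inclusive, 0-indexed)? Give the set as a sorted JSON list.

Convert to CNF:
  S -> B T1 | T0 A | T1 T1
  A -> T0 T0
  B -> T0 T1
  T0 -> b
  T1 -> a

Fill CYK table bottom-up — only the sub-triangle for w[0..1]:
  cell(0,0) b: {T0}  orig:{}
  cell(1,1) b: {T0}  orig:{}
  cell(0,1) bb: {A}

Original NTs in T[0,1] deriving "bb": ["A"]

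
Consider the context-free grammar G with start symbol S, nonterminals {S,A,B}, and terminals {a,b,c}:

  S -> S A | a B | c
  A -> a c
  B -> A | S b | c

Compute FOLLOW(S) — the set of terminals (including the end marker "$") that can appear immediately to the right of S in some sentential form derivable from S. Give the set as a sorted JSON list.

FIRST sets, iterate to fixpoint:
round 1:
  A via A→a c: +{a}
  B via B→A: +{a}
  B via B→c: +{c}
  S via S→a B: +{a}
  S via S→c: +{c}
  FIRST[S]={a,c}  FIRST[A]={a}  FIRST[B]={a,c}
round 2: (stable)
  FIRST[S]={a,c}  FIRST[A]={a}  FIRST[B]={a,c}

FOLLOW sets:
seed FOLLOW(S) with $
iter 1:
  B→S b: FOLLOW(S) ⊇ FIRST(b) = {b}; new: +{b}
  S→S A: FOLLOW(S) ⊇ FIRST(A) = {a}; new: +{a}
  S→S A: FOLLOW(A) ⊇ FOLLOW(S) ⊇ {$,a,b}; new: +{$,a,b}
  S→a B: FOLLOW(B) ⊇ FOLLOW(S) ⊇ {$,a,b}; new: +{$,a,b}
  FOLLOW(S)={$,a,b}  FOLLOW(A)={$,a,b}  FOLLOW(B)={$,a,b}
iter 2: (no change)
  FOLLOW(S)={$,a,b}  FOLLOW(A)={$,a,b}  FOLLOW(B)={$,a,b}

FOLLOW(S) = ["$", "a", "b"]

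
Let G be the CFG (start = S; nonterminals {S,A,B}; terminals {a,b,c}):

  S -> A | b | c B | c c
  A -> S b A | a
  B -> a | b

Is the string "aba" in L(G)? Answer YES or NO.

CNF form of G:
  S -> S X3 | T1 B | T1 T1 | a | b
  A -> S X2 | a
  B -> a | b
  T0 -> b
  T1 -> c
  X2 -> T0 A
  X3 -> T0 A

CYK fill:
  [0..0]={A,B,S}  "a"
  [1..1]={B,S,T0}  "b"  orig:{B,S}
  [2..2]={A,B,S}  "a"
  [0..1]=∅  "ab"
  [1..2]={X2,X3}  "ba"  orig:{}
  [0..2]={A,S}  "aba"

S ∈ T[0,2] ⇒ YES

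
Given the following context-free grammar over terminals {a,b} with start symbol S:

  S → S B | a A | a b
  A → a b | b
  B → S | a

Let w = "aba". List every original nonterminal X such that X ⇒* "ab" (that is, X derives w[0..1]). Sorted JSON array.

CNF form of G:
  S -> S B | T0 A | T0 T1
  A -> T0 T1 | b
  B -> S B | T0 A | T0 T1 | a
  T0 -> a
  T1 -> b

CYK fill (cells [i..j] with 0 ≤ i ≤ j ≤ 1 only):
  cell(0,0) a: {B,T0}  orig:{B}
  cell(1,1) b: {A,T1}  orig:{A}
  cell(0,1) ab: {A,B,S}

Original NTs in T[0,1] deriving "ab": ["A", "B", "S"]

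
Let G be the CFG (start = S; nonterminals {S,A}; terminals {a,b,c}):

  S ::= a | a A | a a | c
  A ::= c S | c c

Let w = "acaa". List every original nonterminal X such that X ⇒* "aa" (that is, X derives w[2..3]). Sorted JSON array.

CNF form of G:
  S -> T1 A | T1 T1 | a | c
  A -> T0 S | T0 T0
  T0 -> c
  T1 -> a

CYK table (by increasing span) — only the sub-triangle for w[2..3]:
  T[2,2] 'a' = {S,T1}  orig:{S}
  T[3,3] 'a' = {S,T1}  orig:{S}
  T[2,3] 'aa' = {S}

Original NTs in T[2,3] deriving "aa": ["S"]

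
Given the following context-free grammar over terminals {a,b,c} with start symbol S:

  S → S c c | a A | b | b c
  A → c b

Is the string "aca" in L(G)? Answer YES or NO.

CNF form of G:
  S -> S X3 | T1 T0 | T2 A | b
  A -> T0 T1
  T0 -> c
  T1 -> b
  T2 -> a
  X3 -> T0 T0

Fill CYK table bottom-up:
  T[0,0] 'a' = {T2}  orig:{}
  T[1,1] 'c' = {T0}  orig:{}
  T[2,2] 'a' = {T2}  orig:{}
  T[0,1] 'ac' = ∅
  T[1,2] 'ca' = ∅
  T[0,2] 'aca' = ∅

S ∉ T[0,2] ⇒ NO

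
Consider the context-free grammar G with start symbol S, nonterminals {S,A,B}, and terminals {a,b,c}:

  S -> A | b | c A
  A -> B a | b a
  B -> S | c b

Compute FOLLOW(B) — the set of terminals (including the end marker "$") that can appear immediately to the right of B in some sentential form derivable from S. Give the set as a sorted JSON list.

Compute FIRST by fixpoint:
round 1:
  A via A→b a: +{b}
  B via B→c b: +{c}
  S via S→A: +{b}
  S via S→c A: +{c}
  FIRST(S)={b,c}  FIRST(A)={b}  FIRST(B)={c}
round 2:
  A via A→B a: +{c}
  B via B→S: +{b}
  FIRST(S)={b,c}  FIRST(A)={b,c}  FIRST(B)={b,c}
round 3: done
  FIRST(S)={b,c}  FIRST(A)={b,c}  FIRST(B)={b,c}

Compute FOLLOW by fixpoint:
seed FOLLOW(S) with $
[1]
  A→B a: FOLLOW(B) ⊇ FIRST(a) = {a}; new: +{a}
  B→S: FOLLOW(S) ⊇ FOLLOW(B) ⊇ {a}; new: +{a}
  S→A: FOLLOW(A) ⊇ FOLLOW(S) ⊇ {$,a}; new: +{$,a}
  S: {$,a}  A: {$,a}  B: {a}
[2] done
  S: {$,a}  A: {$,a}  B: {a}

FOLLOW(B) = ["a"]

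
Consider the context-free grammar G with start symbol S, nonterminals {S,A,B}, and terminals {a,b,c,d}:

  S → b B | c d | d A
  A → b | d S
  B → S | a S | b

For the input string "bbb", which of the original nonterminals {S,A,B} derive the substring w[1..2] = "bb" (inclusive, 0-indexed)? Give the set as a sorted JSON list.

CNF form of G:
  S -> T0 A | T2 B | T3 T0
  A -> T0 S | b
  B -> T0 A | T1 S | T2 B | T3 T0 | b
  T0 -> d
  T1 -> a
  T2 -> b
  T3 -> c

CYK fill (cells [i..j] with 1 ≤ i ≤ j ≤ 2 only):
  [1..1]={A,B,T2}  "b"  orig:{A,B}
  [2..2]={A,B,T2}  "b"  orig:{A,B}
  [1..2]={B,S}  "bb"

Original NTs in T[1,2] deriving "bb": ["B", "S"]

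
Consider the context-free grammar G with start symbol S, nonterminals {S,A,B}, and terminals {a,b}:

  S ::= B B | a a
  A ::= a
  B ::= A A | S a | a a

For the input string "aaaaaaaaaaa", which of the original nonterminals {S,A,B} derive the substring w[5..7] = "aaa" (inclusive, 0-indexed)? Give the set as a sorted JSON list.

Convert to CNF:
  S -> B B | T0 T0
  A -> a
  B -> A A | S T0 | T0 T0
  T0 -> a

CYK table (by increasing span), restricted to cells inside w[5..7]:
  [5..5]={A,T0}  "a"  orig:{A}
  [6..6]={A,T0}  "a"  orig:{A}
  [7..7]={A,T0}  "a"  orig:{A}
  [5..6]={B,S}  "aa"
  [6..7]={B,S}  "aa"
  [5..7]={B}  "aaa"

Original NTs in T[5,7] deriving "aaa": ["B"]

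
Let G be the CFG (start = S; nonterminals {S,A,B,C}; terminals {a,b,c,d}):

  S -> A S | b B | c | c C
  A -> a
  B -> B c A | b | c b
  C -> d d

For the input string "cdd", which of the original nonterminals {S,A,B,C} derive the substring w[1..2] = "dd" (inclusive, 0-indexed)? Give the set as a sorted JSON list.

Convert to CNF:
  S -> A S | T0 C | T1 B | c
  A -> a
  B -> B X3 | T0 T1 | b
  C -> T2 T2
  T0 -> c
  T1 -> b
  T2 -> d
  X3 -> T0 A

Fill CYK table bottom-up — only the sub-triangle for w[1..2]:
  [1..1]={T2}  "d"  orig:{}
  [2..2]={T2}  "d"  orig:{}
  [1..2]={C}  "dd"

Original NTs in T[1,2] deriving "dd": ["C"]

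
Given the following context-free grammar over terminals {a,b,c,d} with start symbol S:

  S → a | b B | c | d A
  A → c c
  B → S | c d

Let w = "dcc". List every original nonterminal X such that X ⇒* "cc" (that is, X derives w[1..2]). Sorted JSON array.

Convert to CNF:
  S -> T1 B | T2 A | a | c
  A -> T0 T0
  B -> T0 T2 | T1 B | T2 A | a | c
  T0 -> c
  T1 -> b
  T2 -> d

Fill CYK table bottom-up — only the sub-triangle for w[1..2]:
  cell(1,1) c: {B,S,T0}  orig:{B,S}
  cell(2,2) c: {B,S,T0}  orig:{B,S}
  cell(1,2) cc: {A}

Original NTs in T[1,2] deriving "cc": ["A"]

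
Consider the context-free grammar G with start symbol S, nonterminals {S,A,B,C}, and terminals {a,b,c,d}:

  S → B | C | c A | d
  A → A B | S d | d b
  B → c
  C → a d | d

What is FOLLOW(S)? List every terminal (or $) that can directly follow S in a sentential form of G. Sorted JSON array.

FIRST sets, iterate to fixpoint:
iter 1:
  A via A→d b: +{d}
  B via B→c: +{c}
  C via C→a d: +{a}
  C via C→d: +{d}
  S via S→B: +{c}
  S via S→C: +{a,d}
  FIRST(S)={a,c,d}  FIRST(A)={d}  FIRST(B)={c}  FIRST(C)={a,d}
iter 2:
  A via A→S d: +{a,c}
  FIRST(S)={a,c,d}  FIRST(A)={a,c,d}  FIRST(B)={c}  FIRST(C)={a,d}
iter 3: (stable)
  FIRST(S)={a,c,d}  FIRST(A)={a,c,d}  FIRST(B)={c}  FIRST(C)={a,d}

Compute FOLLOW by fixpoint:
initialize: $ ∈ FOLLOW(S)
[1]
  A→A B: FOLLOW(A) ⊇ FIRST(B) = {c}; new: +{c}
  A→A B: FOLLOW(B) ⊇ FOLLOW(A) ⊇ {c}; new: +{c}
  A→S d: FOLLOW(S) ⊇ FIRST(d) = {d}; new: +{d}
  S→B: FOLLOW(B) ⊇ FOLLOW(S) ⊇ {$,d}; new: +{$,d}
  S→C: FOLLOW(C) ⊇ FOLLOW(S) ⊇ {$,d}; new: +{$,d}
  S→c A: FOLLOW(A) ⊇ FOLLOW(S) ⊇ {$,d}; new: +{$,d}
  FOLLOW[S]={$,d}  FOLLOW[A]={$,c,d}  FOLLOW[B]={$,c,d}  FOLLOW[C]={$,d}
[2] — fixpoint
  FOLLOW[S]={$,d}  FOLLOW[A]={$,c,d}  FOLLOW[B]={$,c,d}  FOLLOW[C]={$,d}

FOLLOW(S) = ["$", "d"]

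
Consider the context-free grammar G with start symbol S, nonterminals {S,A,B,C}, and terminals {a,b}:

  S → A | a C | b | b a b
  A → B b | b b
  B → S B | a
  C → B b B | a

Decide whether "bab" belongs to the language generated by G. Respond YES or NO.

Convert to CNF:
  S -> B T0 | T0 T0 | T0 X3 | T1 C | b
  A -> B T0 | T0 T0
  B -> S B | a
  C -> B X2 | a
  T0 -> b
  T1 -> a
  X2 -> T0 B
  X3 -> T1 T0

CYK fill:
  T[0,0] 'b' = {S,T0}  orig:{S}
  T[1,1] 'a' = {B,C,T1}  orig:{B,C}
  T[2,2] 'b' = {S,T0}  orig:{S}
  T[0,1] 'ba' = {B,X2}  orig:{B}
  T[1,2] 'ab' = {A,S,X3}  orig:{A,S}
  T[0,2] 'bab' = {A,S}

S ∈ T[0,2] ⇒ YES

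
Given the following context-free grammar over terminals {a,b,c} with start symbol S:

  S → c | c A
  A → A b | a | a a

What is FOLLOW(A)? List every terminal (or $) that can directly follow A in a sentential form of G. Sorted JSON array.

FIRST sets, iterate to fixpoint:
iter 1:
  A via A→a: +{a}
  S via S→c: +{c}
  FIRST[S]={c}  FIRST[A]={a}
iter 2: (stable)
  FIRST[S]={c}  FIRST[A]={a}

FOLLOW sets:
initialize: $ ∈ FOLLOW(S)
iter 1:
  A→A b: FOLLOW(A) ⊇ FIRST(b) = {b}; new: +{b}
  S→c A: FOLLOW(A) ⊇ FOLLOW(S) ⊇ {$}; new: +{$}
  FOLLOW[S]={$}  FOLLOW[A]={$,b}
iter 2: (stable)
  FOLLOW[S]={$}  FOLLOW[A]={$,b}

FOLLOW(A) = ["$", "b"]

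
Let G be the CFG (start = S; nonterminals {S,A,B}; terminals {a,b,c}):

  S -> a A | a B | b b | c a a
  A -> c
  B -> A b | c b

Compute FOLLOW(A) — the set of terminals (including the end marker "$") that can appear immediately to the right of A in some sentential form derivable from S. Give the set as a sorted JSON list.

FIRST iteration:
iter 1:
  A via A→c: +{c}
  B via B→A b: +{c}
  S via S→a A: +{a}
  S via S→b b: +{b}
  S via S→c a a: +{c}
  S: {a,b,c}  A: {c}  B: {c}
iter 2: done
  S: {a,b,c}  A: {c}  B: {c}

FOLLOW sets:
initialize: $ ∈ FOLLOW(S)
round 1:
  B→A b: FOLLOW(A) ⊇ FIRST(b) = {b}; new: +{b}
  S→a A: FOLLOW(A) ⊇ FOLLOW(S) ⊇ {$}; new: +{$}
  S→a B: FOLLOW(B) ⊇ FOLLOW(S) ⊇ {$}; new: +{$}
  FOLLOW[S]={$}  FOLLOW[A]={$,b}  FOLLOW[B]={$}
round 2: — fixpoint
  FOLLOW[S]={$}  FOLLOW[A]={$,b}  FOLLOW[B]={$}

FOLLOW(A) = ["$", "b"]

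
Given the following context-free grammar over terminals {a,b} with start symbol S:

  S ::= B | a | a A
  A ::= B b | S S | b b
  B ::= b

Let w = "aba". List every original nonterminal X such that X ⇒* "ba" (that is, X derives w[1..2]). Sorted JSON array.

Convert to CNF:
  S -> T1 A | a | b
  A -> B T0 | S S | T0 T0
  B -> b
  T0 -> b
  T1 -> a

CYK table (by increasing span) (cells [i..j] with 1 ≤ i ≤ j ≤ 2 only):
  cell(1,1) b: {B,S,T0}  orig:{B,S}
  cell(2,2) a: {S,T1}  orig:{S}
  cell(1,2) ba: {A}

Original NTs in T[1,2] deriving "ba": ["A"]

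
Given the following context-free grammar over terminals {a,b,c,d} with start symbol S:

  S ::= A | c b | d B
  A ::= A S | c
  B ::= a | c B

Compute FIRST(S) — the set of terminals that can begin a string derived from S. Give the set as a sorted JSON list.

FIRST iteration:
pass 1:
  A via A→c: +{c}
  B via B→a: +{a}
  B via B→c B: +{c}
  S via S→A: +{c}
  S via S→d B: +{d}
  FIRST(S)={c,d}  FIRST(A)={c}  FIRST(B)={a,c}
pass 2: done
  FIRST(S)={c,d}  FIRST(A)={c}  FIRST(B)={a,c}

FIRST(S) = ["c", "d"]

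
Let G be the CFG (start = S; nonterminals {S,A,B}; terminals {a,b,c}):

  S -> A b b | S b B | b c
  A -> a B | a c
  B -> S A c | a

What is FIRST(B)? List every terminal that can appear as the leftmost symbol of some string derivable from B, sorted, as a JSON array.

Compute FIRST by fixpoint:
round 1:
  A via A→a B: +{a}
  B via B→a: +{a}
  S via S→A b b: +{a}
  S via S→b c: +{b}
  FIRST(S)={a,b}  FIRST(A)={a}  FIRST(B)={a}
round 2:
  B via B→S A c: +{b}
  FIRST(S)={a,b}  FIRST(A)={a}  FIRST(B)={a,b}
round 3: done
  FIRST(S)={a,b}  FIRST(A)={a}  FIRST(B)={a,b}

FIRST(B) = ["a", "b"]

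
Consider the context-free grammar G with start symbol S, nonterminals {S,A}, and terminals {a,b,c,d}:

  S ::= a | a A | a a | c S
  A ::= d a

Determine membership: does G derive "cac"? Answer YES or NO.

Convert to CNF:
  S -> T1 A | T1 T1 | T2 S | a
  A -> T0 T1
  T0 -> d
  T1 -> a
  T2 -> c

CYK table (by increasing span):
  [0..0]={T2}  "c"  orig:{}
  [1..1]={S,T1}  "a"  orig:{S}
  [2..2]={T2}  "c"  orig:{}
  [0..1]={S}  "ca"
  [1..2]=∅  "ac"
  [0..2]=∅  "cac"

S ∉ T[0,2] ⇒ NO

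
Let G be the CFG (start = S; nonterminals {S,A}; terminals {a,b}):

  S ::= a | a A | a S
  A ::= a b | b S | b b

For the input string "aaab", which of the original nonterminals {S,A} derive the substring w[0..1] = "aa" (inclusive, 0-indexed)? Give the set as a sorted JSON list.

Convert to CNF:
  S -> T0 A | T0 S | a
  A -> T0 T1 | T1 S | T1 T1
  T0 -> a
  T1 -> b

CYK fill (cells [i..j] with 0 ≤ i ≤ j ≤ 1 only):
  cell(0,0) a: {S,T0}  orig:{S}
  cell(1,1) a: {S,T0}  orig:{S}
  cell(0,1) aa: {S}

Original NTs in T[0,1] deriving "aa": ["S"]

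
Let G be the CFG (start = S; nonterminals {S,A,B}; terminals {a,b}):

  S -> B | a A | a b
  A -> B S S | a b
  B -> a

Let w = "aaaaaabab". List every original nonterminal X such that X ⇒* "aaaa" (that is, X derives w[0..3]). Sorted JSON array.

CNF form of G:
  S -> T0 A | T0 T1 | a
  A -> B X2 | T0 T1
  B -> a
  T0 -> a
  T1 -> b
  X2 -> S S

Fill CYK table bottom-up — only the sub-triangle for w[0..3]:
  cell(0,0) a: {B,S,T0}  orig:{B,S}
  cell(1,1) a: {B,S,T0}  orig:{B,S}
  cell(2,2) a: {B,S,T0}  orig:{B,S}
  cell(3,3) a: {B,S,T0}  orig:{B,S}
  cell(0,1) aa: {X2}  orig:{}
  cell(1,2) aa: {X2}  orig:{}
  cell(2,3) aa: {X2}  orig:{}
  cell(0,2) aaa: {A}
  cell(1,3) aaa: {A}
  cell(0,3) aaaa: {S}

Original NTs in T[0,3] deriving "aaaa": ["S"]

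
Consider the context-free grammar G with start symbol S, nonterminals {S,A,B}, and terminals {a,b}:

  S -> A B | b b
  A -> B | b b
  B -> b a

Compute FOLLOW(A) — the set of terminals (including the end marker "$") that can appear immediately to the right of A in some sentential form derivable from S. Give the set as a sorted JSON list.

FIRST iteration:
iter 1:
  A via A→b b: +{b}
  B via B→b a: +{b}
  S via S→A B: +{b}
  FIRST[S]={b}  FIRST[A]={b}  FIRST[B]={b}
iter 2: (stable)
  FIRST[S]={b}  FIRST[A]={b}  FIRST[B]={b}

FOLLOW sets:
initialize: $ ∈ FOLLOW(S)
round 1:
  S→A B: FOLLOW(A) ⊇ FIRST(B) = {b}; new: +{b}
  S→A B: FOLLOW(B) ⊇ FOLLOW(S) ⊇ {$}; new: +{$}
  FOLLOW[S]={$}  FOLLOW[A]={b}  FOLLOW[B]={$}
round 2:
  A→B: FOLLOW(B) ⊇ FOLLOW(A) ⊇ {b}; new: +{b}
  FOLLOW[S]={$}  FOLLOW[A]={b}  FOLLOW[B]={$,b}
round 3: (no change)
  FOLLOW[S]={$}  FOLLOW[A]={b}  FOLLOW[B]={$,b}

FOLLOW(A) = ["b"]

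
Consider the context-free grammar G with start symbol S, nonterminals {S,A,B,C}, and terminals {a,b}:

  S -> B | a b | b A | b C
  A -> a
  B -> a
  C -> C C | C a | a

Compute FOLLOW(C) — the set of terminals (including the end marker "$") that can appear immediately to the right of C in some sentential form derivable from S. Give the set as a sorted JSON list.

Compute FIRST by fixpoint:
iter 1:
  A via A→a: +{a}
  B via B→a: +{a}
  C via C→a: +{a}
  S via S→B: +{a}
  S via S→b A: +{b}
  FIRST[S]={a,b}  FIRST[A]={a}  FIRST[B]={a}  FIRST[C]={a}
iter 2: (stable)
  FIRST[S]={a,b}  FIRST[A]={a}  FIRST[B]={a}  FIRST[C]={a}

Compute FOLLOW by fixpoint:
initialize: $ ∈ FOLLOW(S)
[1]
  C→C C: FOLLOW(C) ⊇ FIRST(C) = {a}; new: +{a}
  S→B: FOLLOW(B) ⊇ FOLLOW(S) ⊇ {$}; new: +{$}
  S→b A: FOLLOW(A) ⊇ FOLLOW(S) ⊇ {$}; new: +{$}
  S→b C: FOLLOW(C) ⊇ FOLLOW(S) ⊇ {$}; new: +{$}
  S: {$}  A: {$}  B: {$}  C: {$,a}
[2] (no change)
  S: {$}  A: {$}  B: {$}  C: {$,a}

FOLLOW(C) = ["$", "a"]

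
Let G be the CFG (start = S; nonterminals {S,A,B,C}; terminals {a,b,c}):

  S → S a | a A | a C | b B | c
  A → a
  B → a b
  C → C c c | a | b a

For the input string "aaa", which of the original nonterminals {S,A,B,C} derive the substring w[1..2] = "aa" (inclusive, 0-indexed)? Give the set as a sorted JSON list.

Convert to CNF:
  S -> S T0 | T0 A | T0 C | T1 B | c
  A -> a
  B -> T0 T1
  C -> C X3 | T1 T0 | a
  T0 -> a
  T1 -> b
  T2 -> c
  X3 -> T2 T2

Fill CYK table bottom-up (cells [i..j] with 1 ≤ i ≤ j ≤ 2 only):
  [1..1]={A,C,T0}  "a"  orig:{A,C}
  [2..2]={A,C,T0}  "a"  orig:{A,C}
  [1..2]={S}  "aa"

Original NTs in T[1,2] deriving "aa": ["S"]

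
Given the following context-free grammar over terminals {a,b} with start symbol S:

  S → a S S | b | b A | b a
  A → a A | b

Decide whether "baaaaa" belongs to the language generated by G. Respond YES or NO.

CNF form of G:
  S -> T0 X2 | T1 A | T1 T0 | b
  A -> T0 A | b
  T0 -> a
  T1 -> b
  X2 -> S S

CYK table (by increasing span):
  [0..0]={A,S,T1}  "b"  orig:{A,S}
  [1..1]={T0}  "a"  orig:{}
  [2..2]={T0}  "a"  orig:{}
  [3..3]={T0}  "a"  orig:{}
  [4..4]={T0}  "a"  orig:{}
  [5..5]={T0}  "a"  orig:{}
  [0..1]={S}  "ba"
  [1..2]=∅  "aa"
  [2..3]=∅  "aa"
  [3..4]=∅  "aa"
  [4..5]=∅  "aa"
  [0..2]=∅  "baa"
  [1..3]=∅  "aaa"
  [2..4]=∅  "aaa"
  [3..5]=∅  "aaa"
  [0..3]=∅  "baaa"
  [1..4]=∅  "aaaa"
  [2..5]=∅  "aaaa"
  [0..4]=∅  "baaaa"
  [1..5]=∅  "aaaaa"
  [0..5]=∅  "baaaaa"

S ∉ T[0,5] ⇒ NO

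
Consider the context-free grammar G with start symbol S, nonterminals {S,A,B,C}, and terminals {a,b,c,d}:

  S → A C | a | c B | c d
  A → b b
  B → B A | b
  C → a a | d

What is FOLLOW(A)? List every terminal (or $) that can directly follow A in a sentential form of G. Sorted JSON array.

FIRST sets, iterate to fixpoint:
[1]
  A via A→b b: +{b}
  B via B→b: +{b}
  C via C→a a: +{a}
  C via C→d: +{d}
  S via S→A C: +{b}
  S via S→a: +{a}
  S via S→c B: +{c}
  S: {a,b,c}  A: {b}  B: {b}  C: {a,d}
[2] — fixpoint
  S: {a,b,c}  A: {b}  B: {b}  C: {a,d}

Compute FOLLOW by fixpoint:
initialize: $ ∈ FOLLOW(S)
iter 1:
  B→B A: FOLLOW(B) ⊇ FIRST(A) = {b}; new: +{b}
  B→B A: FOLLOW(A) ⊇ FOLLOW(B) ⊇ {b}; new: +{b}
  S→A C: FOLLOW(A) ⊇ FIRST(C) = {a,d}; new: +{a,d}
  S→A C: FOLLOW(C) ⊇ FOLLOW(S) ⊇ {$}; new: +{$}
  S→c B: FOLLOW(B) ⊇ FOLLOW(S) ⊇ {$}; new: +{$}
  FOLLOW[S]={$}  FOLLOW[A]={a,b,d}  FOLLOW[B]={$,b}  FOLLOW[C]={$}
iter 2:
  B→B A: FOLLOW(A) ⊇ FOLLOW(B) ⊇ {$,b}; new: +{$}
  FOLLOW[S]={$}  FOLLOW[A]={$,a,b,d}  FOLLOW[B]={$,b}  FOLLOW[C]={$}
iter 3: (stable)
  FOLLOW[S]={$}  FOLLOW[A]={$,a,b,d}  FOLLOW[B]={$,b}  FOLLOW[C]={$}

FOLLOW(A) = ["$", "a", "b", "d"]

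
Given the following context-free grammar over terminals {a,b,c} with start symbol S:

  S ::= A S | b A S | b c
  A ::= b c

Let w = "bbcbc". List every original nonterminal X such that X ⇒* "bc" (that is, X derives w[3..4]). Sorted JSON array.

Convert to CNF:
  S -> A S | T0 T1 | T0 X2
  A -> T0 T1
  T0 -> b
  T1 -> c
  X2 -> A S

CYK fill, restricted to cells inside w[3..4]:
  [3..3]={T0}  "b"  orig:{}
  [4..4]={T1}  "c"  orig:{}
  [3..4]={A,S}  "bc"

Original NTs in T[3,4] deriving "bc": ["A", "S"]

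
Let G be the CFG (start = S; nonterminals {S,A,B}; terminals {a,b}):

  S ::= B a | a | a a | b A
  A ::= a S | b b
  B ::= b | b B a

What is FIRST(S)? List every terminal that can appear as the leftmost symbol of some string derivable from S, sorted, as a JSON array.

FIRST iteration:
pass 1:
  A via A→a S: +{a}
  A via A→b b: +{b}
  B via B→b: +{b}
  S via S→B a: +{b}
  S via S→a: +{a}
  FIRST[S]={a,b}  FIRST[A]={a,b}  FIRST[B]={b}
pass 2: (stable)
  FIRST[S]={a,b}  FIRST[A]={a,b}  FIRST[B]={b}

FIRST(S) = ["a", "b"]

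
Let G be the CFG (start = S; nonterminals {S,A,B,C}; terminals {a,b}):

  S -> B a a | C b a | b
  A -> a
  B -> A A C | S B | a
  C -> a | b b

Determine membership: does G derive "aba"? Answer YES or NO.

CNF form of G:
  S -> B X3 | C X4 | b
  A -> a
  B -> A X2 | S B | a
  C -> T0 T0 | a
  T0 -> b
  T1 -> a
  X2 -> A C
  X3 -> T1 T1
  X4 -> T0 T1

Fill CYK table bottom-up:
  cell(0,0) a: {A,B,C,T1}  orig:{A,B,C}
  cell(1,1) b: {S,T0}  orig:{S}
  cell(2,2) a: {A,B,C,T1}  orig:{A,B,C}
  cell(0,1) ab: ∅
  cell(1,2) ba: {B,X4}  orig:{B}
  cell(0,2) aba: {S}

S ∈ T[0,2] ⇒ YES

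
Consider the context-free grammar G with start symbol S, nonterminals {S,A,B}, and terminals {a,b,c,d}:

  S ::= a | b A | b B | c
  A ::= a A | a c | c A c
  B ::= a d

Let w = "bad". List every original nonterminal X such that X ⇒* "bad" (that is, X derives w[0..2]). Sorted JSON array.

CNF form of G:
  S -> T3 A | T3 B | a | c
  A -> T0 A | T0 T1 | T1 X4
  B -> T0 T2
  T0 -> a
  T1 -> c
  T2 -> d
  T3 -> b
  X4 -> A T1

Fill CYK table bottom-up, restricted to cells inside w[0..2]:
  [0..0]={T3}  "b"  orig:{}
  [1..1]={S,T0}  "a"  orig:{S}
  [2..2]={T2}  "d"  orig:{}
  [0..1]=∅  "ba"
  [1..2]={B}  "ad"
  [0..2]={S}  "bad"

Original NTs in T[0,2] deriving "bad": ["S"]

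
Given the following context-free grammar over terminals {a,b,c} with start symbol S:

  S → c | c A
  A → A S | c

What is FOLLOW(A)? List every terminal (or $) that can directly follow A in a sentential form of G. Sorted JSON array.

FIRST iteration:
[1]
  A via A→c: +{c}
  S via S→c: +{c}
  FIRST(S)={c}  FIRST(A)={c}
[2] (no change)
  FIRST(S)={c}  FIRST(A)={c}

Compute FOLLOW by fixpoint:
seed FOLLOW(S) with $
round 1:
  A→A S: FOLLOW(A) ⊇ FIRST(S) = {c}; new: +{c}
  A→A S: FOLLOW(S) ⊇ FOLLOW(A) ⊇ {c}; new: +{c}
  S→c A: FOLLOW(A) ⊇ FOLLOW(S) ⊇ {$,c}; new: +{$}
  FOLLOW[S]={$,c}  FOLLOW[A]={$,c}
round 2: (no change)
  FOLLOW[S]={$,c}  FOLLOW[A]={$,c}

FOLLOW(A) = ["$", "c"]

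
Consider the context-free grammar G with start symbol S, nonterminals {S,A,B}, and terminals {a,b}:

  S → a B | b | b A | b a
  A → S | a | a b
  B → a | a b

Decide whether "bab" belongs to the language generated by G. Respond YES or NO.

Convert to CNF:
  S -> T0 B | T1 A | T1 T0 | b
  A -> T0 B | T0 T1 | T1 A | T1 T0 | a | b
  B -> T0 T1 | a
  T0 -> a
  T1 -> b

CYK table (by increasing span):
  T[0,0] 'b' = {A,S,T1}  orig:{A,S}
  T[1,1] 'a' = {A,B,T0}  orig:{A,B}
  T[2,2] 'b' = {A,S,T1}  orig:{A,S}
  T[0,1] 'ba' = {A,S}
  T[1,2] 'ab' = {A,B}
  T[0,2] 'bab' = {A,S}

S ∈ T[0,2] ⇒ YES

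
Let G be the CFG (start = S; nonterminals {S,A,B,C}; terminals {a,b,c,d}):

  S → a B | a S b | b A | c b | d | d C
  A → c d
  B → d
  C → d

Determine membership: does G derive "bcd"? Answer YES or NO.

Convert to CNF:
  S -> T0 T3 | T1 C | T2 B | T2 X4 | T3 A | d
  A -> T0 T1
  B -> d
  C -> d
  T0 -> c
  T1 -> d
  T2 -> a
  T3 -> b
  X4 -> S T3

CYK fill:
  cell(0,0) b: {T3}  orig:{}
  cell(1,1) c: {T0}  orig:{}
  cell(2,2) d: {B,C,S,T1}  orig:{B,C,S}
  cell(0,1) bc: ∅
  cell(1,2) cd: {A}
  cell(0,2) bcd: {S}

S ∈ T[0,2] ⇒ YES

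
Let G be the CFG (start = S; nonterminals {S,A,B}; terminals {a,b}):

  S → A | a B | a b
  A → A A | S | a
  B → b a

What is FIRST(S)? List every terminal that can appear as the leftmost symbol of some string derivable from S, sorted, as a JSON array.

Compute FIRST by fixpoint:
[1]
  A via A→a: +{a}
  B via B→b a: +{b}
  S via S→A: +{a}
  S: {a}  A: {a}  B: {b}
[2] — fixpoint
  S: {a}  A: {a}  B: {b}

FIRST(S) = ["a"]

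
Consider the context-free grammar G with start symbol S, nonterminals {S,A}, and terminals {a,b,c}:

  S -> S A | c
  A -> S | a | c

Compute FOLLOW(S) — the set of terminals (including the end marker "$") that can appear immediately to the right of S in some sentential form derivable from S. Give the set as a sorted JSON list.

FIRST sets, iterate to fixpoint:
round 1:
  A via A→a: +{a}
  A via A→c: +{c}
  S via S→c: +{c}
  FIRST[S]={c}  FIRST[A]={a,c}
round 2: (no change)
  FIRST[S]={c}  FIRST[A]={a,c}

FOLLOW sets:
initialize: $ ∈ FOLLOW(S)
pass 1:
  S→S A: FOLLOW(S) ⊇ FIRST(A) = {a,c}; new: +{a,c}
  S→S A: FOLLOW(A) ⊇ FOLLOW(S) ⊇ {$,a,c}; new: +{$,a,c}
  FOLLOW[S]={$,a,c}  FOLLOW[A]={$,a,c}
pass 2: (stable)
  FOLLOW[S]={$,a,c}  FOLLOW[A]={$,a,c}

FOLLOW(S) = ["$", "a", "c"]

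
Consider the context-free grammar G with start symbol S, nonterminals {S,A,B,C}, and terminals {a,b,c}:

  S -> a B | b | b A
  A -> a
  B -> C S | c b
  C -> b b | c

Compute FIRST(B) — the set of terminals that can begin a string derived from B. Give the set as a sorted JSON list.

FIRST sets, iterate to fixpoint:
iter 1:
  A via A→a: +{a}
  B via B→c b: +{c}
  C via C→b b: +{b}
  C via C→c: +{c}
  S via S→a B: +{a}
  S via S→b: +{b}
  S: {a,b}  A: {a}  B: {c}  C: {b,c}
iter 2:
  B via B→C S: +{b}
  S: {a,b}  A: {a}  B: {b,c}  C: {b,c}
iter 3: (stable)
  S: {a,b}  A: {a}  B: {b,c}  C: {b,c}

FIRST(B) = ["b", "c"]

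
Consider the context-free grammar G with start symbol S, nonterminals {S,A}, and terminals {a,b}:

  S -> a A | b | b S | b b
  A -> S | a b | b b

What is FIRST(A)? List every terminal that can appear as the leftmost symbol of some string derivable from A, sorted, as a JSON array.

FIRST sets, iterate to fixpoint:
[1]
  A via A→a b: +{a}
  A via A→b b: +{b}
  S via S→a A: +{a}
  S via S→b: +{b}
  S: {a,b}  A: {a,b}
[2] — fixpoint
  S: {a,b}  A: {a,b}

FIRST(A) = ["a", "b"]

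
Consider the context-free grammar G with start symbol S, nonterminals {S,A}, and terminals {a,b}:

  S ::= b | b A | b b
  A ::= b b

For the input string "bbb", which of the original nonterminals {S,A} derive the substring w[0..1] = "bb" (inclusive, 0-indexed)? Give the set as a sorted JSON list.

CNF form of G:
  S -> T0 A | T0 T0 | b
  A -> T0 T0
  T0 -> b

Fill CYK table bottom-up — only the sub-triangle for w[0..1]:
  cell(0,0) b: {S,T0}  orig:{S}
  cell(1,1) b: {S,T0}  orig:{S}
  cell(0,1) bb: {A,S}

Original NTs in T[0,1] deriving "bb": ["A", "S"]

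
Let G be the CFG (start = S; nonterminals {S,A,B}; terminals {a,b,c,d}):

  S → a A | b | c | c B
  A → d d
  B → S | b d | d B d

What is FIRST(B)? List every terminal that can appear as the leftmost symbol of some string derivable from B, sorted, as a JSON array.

Compute FIRST by fixpoint:
round 1:
  A via A→d d: +{d}
  B via B→b d: +{b}
  B via B→d B d: +{d}
  S via S→a A: +{a}
  S via S→b: +{b}
  S via S→c: +{c}
  FIRST[S]={a,b,c}  FIRST[A]={d}  FIRST[B]={b,d}
round 2:
  B via B→S: +{a,c}
  FIRST[S]={a,b,c}  FIRST[A]={d}  FIRST[B]={a,b,c,d}
round 3: (stable)
  FIRST[S]={a,b,c}  FIRST[A]={d}  FIRST[B]={a,b,c,d}

FIRST(B) = ["a", "b", "c", "d"]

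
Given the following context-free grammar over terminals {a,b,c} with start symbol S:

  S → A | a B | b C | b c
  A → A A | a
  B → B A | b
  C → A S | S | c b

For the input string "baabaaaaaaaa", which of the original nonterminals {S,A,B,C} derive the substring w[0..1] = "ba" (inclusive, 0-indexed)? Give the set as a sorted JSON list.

CNF form of G:
  S -> A A | T0 B | T1 C | T1 T2 | a
  A -> A A | a
  B -> B A | b
  C -> A A | A S | T0 B | T1 C | T1 T2 | T2 T1 | a
  T0 -> a
  T1 -> b
  T2 -> c

CYK table (by increasing span), restricted to cells inside w[0..1]:
  [0..0]={B,T1}  "b"  orig:{B}
  [1..1]={A,C,S,T0}  "a"  orig:{A,C,S}
  [0..1]={B,C,S}  "ba"

Original NTs in T[0,1] deriving "ba": ["B", "C", "S"]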